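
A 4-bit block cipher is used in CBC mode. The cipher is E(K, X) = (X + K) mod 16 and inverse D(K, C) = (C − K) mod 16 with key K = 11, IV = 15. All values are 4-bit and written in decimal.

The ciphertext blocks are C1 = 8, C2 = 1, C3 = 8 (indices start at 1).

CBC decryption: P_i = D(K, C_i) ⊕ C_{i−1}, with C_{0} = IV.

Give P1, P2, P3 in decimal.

P1 = 2, P2 = 14, P3 = 12

P1: D(K, 8) = 13; 13 ⊕ 15 = 2.
P2: D(K, 1) = 6; 6 ⊕ 8 = 14.
P3: D(K, 8) = 13; 13 ⊕ 1 = 12.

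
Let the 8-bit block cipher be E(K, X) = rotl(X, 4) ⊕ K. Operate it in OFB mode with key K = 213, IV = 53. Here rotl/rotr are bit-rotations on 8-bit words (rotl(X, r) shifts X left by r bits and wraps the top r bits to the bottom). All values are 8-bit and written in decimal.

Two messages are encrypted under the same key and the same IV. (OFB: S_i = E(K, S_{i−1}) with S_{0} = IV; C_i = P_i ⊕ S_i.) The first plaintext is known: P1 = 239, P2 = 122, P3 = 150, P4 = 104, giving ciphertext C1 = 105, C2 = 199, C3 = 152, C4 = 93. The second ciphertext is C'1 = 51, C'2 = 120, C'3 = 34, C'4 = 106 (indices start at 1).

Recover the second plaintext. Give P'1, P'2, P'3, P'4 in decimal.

P'1 = 181, P'2 = 197, P'3 = 44, P'4 = 95

In OFB with a reused IV, both messages share the same keystream S_i, so C_i ⊕ C'_i = P_i ⊕ P'_i and thus P'_i = P_i ⊕ C_i ⊕ C'_i.
P'1: 239 ⊕ 105 ⊕ 51 = 181.
P'2: 122 ⊕ 199 ⊕ 120 = 197.
P'3: 150 ⊕ 152 ⊕ 34 = 44.
P'4: 104 ⊕ 93 ⊕ 106 = 95.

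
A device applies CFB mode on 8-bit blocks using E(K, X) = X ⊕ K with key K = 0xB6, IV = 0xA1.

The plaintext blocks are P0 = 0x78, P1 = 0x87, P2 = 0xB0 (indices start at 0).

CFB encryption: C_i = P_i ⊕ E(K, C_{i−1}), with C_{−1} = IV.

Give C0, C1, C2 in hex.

C0: E(K, 0xA1) = 0x17; 0x78 ⊕ 0x17 = 0x6F.
C1: E(K, 0x6F) = 0xD9; 0x87 ⊕ 0xD9 = 0x5E.
C2: E(K, 0x5E) = 0xE8; 0xB0 ⊕ 0xE8 = 0x58.

C0 = 0x6F, C1 = 0x5E, C2 = 0x58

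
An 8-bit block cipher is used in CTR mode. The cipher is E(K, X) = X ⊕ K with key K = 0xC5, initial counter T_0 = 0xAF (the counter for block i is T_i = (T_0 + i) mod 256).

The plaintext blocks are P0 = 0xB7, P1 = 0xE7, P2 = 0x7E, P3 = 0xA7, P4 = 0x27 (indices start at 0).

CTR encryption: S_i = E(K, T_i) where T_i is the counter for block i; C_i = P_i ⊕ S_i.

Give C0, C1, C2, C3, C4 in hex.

C0 = 0xDD, C1 = 0x92, C2 = 0x0A, C3 = 0xD0, C4 = 0x51

C0: T = 0xAF, S = E(K, T) = 0x6A; 0xB7 ⊕ 0x6A = 0xDD.
C1: T = 0xB0, S = E(K, T) = 0x75; 0xE7 ⊕ 0x75 = 0x92.
C2: T = 0xB1, S = E(K, T) = 0x74; 0x7E ⊕ 0x74 = 0x0A.
C3: T = 0xB2, S = E(K, T) = 0x77; 0xA7 ⊕ 0x77 = 0xD0.
C4: T = 0xB3, S = E(K, T) = 0x76; 0x27 ⊕ 0x76 = 0x51.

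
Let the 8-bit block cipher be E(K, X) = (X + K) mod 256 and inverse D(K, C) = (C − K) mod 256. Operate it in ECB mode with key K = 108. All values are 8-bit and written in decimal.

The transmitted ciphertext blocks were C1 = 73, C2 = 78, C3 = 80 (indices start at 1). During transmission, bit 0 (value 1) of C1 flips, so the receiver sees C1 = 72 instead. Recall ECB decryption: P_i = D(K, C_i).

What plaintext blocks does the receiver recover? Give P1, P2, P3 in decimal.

Only C1 changed, to 72. In ECB, a change in C_i affects only P_i. Decrypting the received ciphertext:
P1: D(K, 72) = 220.
P2: D(K, 78) = 226.
P3: D(K, 80) = 228.
Blocks that differ from the original plaintext: P1.

P1 = 220, P2 = 226, P3 = 228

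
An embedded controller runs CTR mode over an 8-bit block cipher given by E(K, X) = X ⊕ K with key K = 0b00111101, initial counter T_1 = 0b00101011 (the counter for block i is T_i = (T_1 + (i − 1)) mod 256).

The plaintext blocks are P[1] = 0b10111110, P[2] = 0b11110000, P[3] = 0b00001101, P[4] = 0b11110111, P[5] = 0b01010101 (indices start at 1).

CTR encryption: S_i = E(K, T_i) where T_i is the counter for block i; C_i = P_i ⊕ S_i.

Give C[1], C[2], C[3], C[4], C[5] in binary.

C[1] = 0b10101000, C[2] = 0b11100001, C[3] = 0b00011101, C[4] = 0b11100100, C[5] = 0b01000111

C[1]: T = 0b00101011, S = E(K, T) = 0b00010110; 0b10111110 ⊕ 0b00010110 = 0b10101000.
C[2]: T = 0b00101100, S = E(K, T) = 0b00010001; 0b11110000 ⊕ 0b00010001 = 0b11100001.
C[3]: T = 0b00101101, S = E(K, T) = 0b00010000; 0b00001101 ⊕ 0b00010000 = 0b00011101.
C[4]: T = 0b00101110, S = E(K, T) = 0b00010011; 0b11110111 ⊕ 0b00010011 = 0b11100100.
C[5]: T = 0b00101111, S = E(K, T) = 0b00010010; 0b01010101 ⊕ 0b00010010 = 0b01000111.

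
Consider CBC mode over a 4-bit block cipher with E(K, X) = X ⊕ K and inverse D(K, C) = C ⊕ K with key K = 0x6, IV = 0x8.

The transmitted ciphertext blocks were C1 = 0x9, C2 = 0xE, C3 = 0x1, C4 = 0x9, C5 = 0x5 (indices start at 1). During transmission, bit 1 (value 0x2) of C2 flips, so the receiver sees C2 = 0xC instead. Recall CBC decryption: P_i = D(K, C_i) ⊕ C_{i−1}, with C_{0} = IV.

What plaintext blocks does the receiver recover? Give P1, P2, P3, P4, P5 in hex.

Only C2 changed, to 0xC. In CBC, a change in C_i garbles P_i and flips the same bit in P_{i+1}. Decrypting the received ciphertext:
P1: D(K, 0x9) = 0xF; 0xF ⊕ 0x8 = 0x7.
P2: D(K, 0xC) = 0xA; 0xA ⊕ 0x9 = 0x3.
P3: D(K, 0x1) = 0x7; 0x7 ⊕ 0xC = 0xB.
P4: D(K, 0x9) = 0xF; 0xF ⊕ 0x1 = 0xE.
P5: D(K, 0x5) = 0x3; 0x3 ⊕ 0x9 = 0xA.
Blocks that differ from the original plaintext: P2, P3.

P1 = 0x7, P2 = 0x3, P3 = 0xB, P4 = 0xE, P5 = 0xA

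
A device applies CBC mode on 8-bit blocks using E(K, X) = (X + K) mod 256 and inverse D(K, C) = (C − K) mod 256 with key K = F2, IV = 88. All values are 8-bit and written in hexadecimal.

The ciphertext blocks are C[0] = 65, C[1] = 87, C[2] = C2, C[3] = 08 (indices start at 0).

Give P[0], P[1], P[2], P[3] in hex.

CBC decryption: P_i = D(K, C_i) ⊕ C_{i−1}, with C_{−1} = IV.
P[0]: D(K, 65) = 73; 73 ⊕ 88 = FB.
P[1]: D(K, 87) = 95; 95 ⊕ 65 = F0.
P[2]: D(K, C2) = D0; D0 ⊕ 87 = 57.
P[3]: D(K, 08) = 16; 16 ⊕ C2 = D4.

P[0] = FB, P[1] = F0, P[2] = 57, P[3] = D4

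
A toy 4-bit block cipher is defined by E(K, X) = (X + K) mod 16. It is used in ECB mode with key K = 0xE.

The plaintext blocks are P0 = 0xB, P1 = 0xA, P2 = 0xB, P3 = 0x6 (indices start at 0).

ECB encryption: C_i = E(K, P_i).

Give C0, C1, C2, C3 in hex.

C0 = 0x9, C1 = 0x8, C2 = 0x9, C3 = 0x4

C0: E(K, 0xB) = 0x9.
C1: E(K, 0xA) = 0x8.
C2: E(K, 0xB) = 0x9.
C3: E(K, 0x6) = 0x4.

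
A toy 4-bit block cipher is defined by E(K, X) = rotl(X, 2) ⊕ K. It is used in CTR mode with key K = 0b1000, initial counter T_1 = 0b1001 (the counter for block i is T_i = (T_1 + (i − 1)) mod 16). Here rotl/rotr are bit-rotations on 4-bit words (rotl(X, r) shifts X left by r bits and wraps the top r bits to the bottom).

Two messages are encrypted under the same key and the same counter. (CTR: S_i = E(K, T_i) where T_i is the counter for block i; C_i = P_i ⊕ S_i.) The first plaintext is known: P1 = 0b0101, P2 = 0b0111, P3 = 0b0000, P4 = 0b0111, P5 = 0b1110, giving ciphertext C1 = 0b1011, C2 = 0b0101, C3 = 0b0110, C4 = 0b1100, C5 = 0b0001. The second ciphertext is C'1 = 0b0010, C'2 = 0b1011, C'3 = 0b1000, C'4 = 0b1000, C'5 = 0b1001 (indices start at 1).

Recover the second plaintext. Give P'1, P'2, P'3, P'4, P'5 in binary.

In CTR with a reused counter, both messages share the same keystream S_i, so C_i ⊕ C'_i = P_i ⊕ P'_i and thus P'_i = P_i ⊕ C_i ⊕ C'_i.
P'1: 0b0101 ⊕ 0b1011 ⊕ 0b0010 = 0b1100.
P'2: 0b0111 ⊕ 0b0101 ⊕ 0b1011 = 0b1001.
P'3: 0b0000 ⊕ 0b0110 ⊕ 0b1000 = 0b1110.
P'4: 0b0111 ⊕ 0b1100 ⊕ 0b1000 = 0b0011.
P'5: 0b1110 ⊕ 0b0001 ⊕ 0b1001 = 0b0110.

P'1 = 0b1100, P'2 = 0b1001, P'3 = 0b1110, P'4 = 0b0011, P'5 = 0b0110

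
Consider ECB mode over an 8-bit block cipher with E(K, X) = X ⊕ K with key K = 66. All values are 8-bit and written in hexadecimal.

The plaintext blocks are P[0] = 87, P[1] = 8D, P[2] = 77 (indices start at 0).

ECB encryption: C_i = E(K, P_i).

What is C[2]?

C[2] = 11

C[2]: E(K, 77) = 11.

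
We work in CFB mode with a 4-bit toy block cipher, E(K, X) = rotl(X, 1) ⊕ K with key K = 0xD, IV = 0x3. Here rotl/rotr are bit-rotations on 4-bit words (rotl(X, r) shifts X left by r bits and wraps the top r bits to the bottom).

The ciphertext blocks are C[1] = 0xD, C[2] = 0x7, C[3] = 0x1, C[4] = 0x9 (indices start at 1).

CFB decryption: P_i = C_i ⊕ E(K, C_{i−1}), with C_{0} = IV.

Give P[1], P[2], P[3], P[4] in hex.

P[1] = 0x6, P[2] = 0x1, P[3] = 0x2, P[4] = 0x6

P[1]: E(K, 0x3) = 0xB; 0xD ⊕ 0xB = 0x6.
P[2]: E(K, 0xD) = 0x6; 0x7 ⊕ 0x6 = 0x1.
P[3]: E(K, 0x7) = 0x3; 0x1 ⊕ 0x3 = 0x2.
P[4]: E(K, 0x1) = 0xF; 0x9 ⊕ 0xF = 0x6.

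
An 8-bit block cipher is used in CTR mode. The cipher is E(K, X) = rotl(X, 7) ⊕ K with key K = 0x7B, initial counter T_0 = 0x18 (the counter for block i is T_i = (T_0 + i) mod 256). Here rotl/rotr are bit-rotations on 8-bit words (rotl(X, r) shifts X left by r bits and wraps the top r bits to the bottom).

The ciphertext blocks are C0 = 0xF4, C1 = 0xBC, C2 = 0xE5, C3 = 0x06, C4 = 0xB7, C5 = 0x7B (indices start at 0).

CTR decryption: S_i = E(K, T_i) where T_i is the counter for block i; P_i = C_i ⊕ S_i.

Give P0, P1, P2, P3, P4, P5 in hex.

P0 = 0x83, P1 = 0x4B, P2 = 0x93, P3 = 0xF0, P4 = 0xC2, P5 = 0x8E

P0: T = 0x18, S = E(K, T) = 0x77; 0xF4 ⊕ 0x77 = 0x83.
P1: T = 0x19, S = E(K, T) = 0xF7; 0xBC ⊕ 0xF7 = 0x4B.
P2: T = 0x1A, S = E(K, T) = 0x76; 0xE5 ⊕ 0x76 = 0x93.
P3: T = 0x1B, S = E(K, T) = 0xF6; 0x06 ⊕ 0xF6 = 0xF0.
P4: T = 0x1C, S = E(K, T) = 0x75; 0xB7 ⊕ 0x75 = 0xC2.
P5: T = 0x1D, S = E(K, T) = 0xF5; 0x7B ⊕ 0xF5 = 0x8E.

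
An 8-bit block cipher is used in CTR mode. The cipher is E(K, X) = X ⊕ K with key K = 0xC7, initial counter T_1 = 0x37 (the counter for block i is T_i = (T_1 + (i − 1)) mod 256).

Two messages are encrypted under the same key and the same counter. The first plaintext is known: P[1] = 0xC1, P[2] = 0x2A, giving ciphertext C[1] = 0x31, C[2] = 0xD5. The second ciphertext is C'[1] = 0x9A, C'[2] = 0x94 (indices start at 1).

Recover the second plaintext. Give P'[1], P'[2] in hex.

P'[1] = 0x6A, P'[2] = 0x6B

In CTR with a reused counter, both messages share the same keystream S_i, so C_i ⊕ C'_i = P_i ⊕ P'_i and thus P'_i = P_i ⊕ C_i ⊕ C'_i.
P'[1]: 0xC1 ⊕ 0x31 ⊕ 0x9A = 0x6A.
P'[2]: 0x2A ⊕ 0xD5 ⊕ 0x94 = 0x6B.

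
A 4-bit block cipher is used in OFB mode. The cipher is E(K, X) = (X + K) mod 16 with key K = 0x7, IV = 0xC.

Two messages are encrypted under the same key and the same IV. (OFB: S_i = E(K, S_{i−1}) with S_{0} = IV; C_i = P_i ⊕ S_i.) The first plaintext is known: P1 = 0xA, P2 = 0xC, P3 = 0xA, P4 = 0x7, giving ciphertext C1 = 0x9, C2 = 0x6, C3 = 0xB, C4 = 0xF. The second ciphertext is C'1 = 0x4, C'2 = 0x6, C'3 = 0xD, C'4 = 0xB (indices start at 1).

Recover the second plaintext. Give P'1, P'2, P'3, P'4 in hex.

P'1 = 0x7, P'2 = 0xC, P'3 = 0xC, P'4 = 0x3

In OFB with a reused IV, both messages share the same keystream S_i, so C_i ⊕ C'_i = P_i ⊕ P'_i and thus P'_i = P_i ⊕ C_i ⊕ C'_i.
P'1: 0xA ⊕ 0x9 ⊕ 0x4 = 0x7.
P'2: 0xC ⊕ 0x6 ⊕ 0x6 = 0xC.
P'3: 0xA ⊕ 0xB ⊕ 0xD = 0xC.
P'4: 0x7 ⊕ 0xF ⊕ 0xB = 0x3.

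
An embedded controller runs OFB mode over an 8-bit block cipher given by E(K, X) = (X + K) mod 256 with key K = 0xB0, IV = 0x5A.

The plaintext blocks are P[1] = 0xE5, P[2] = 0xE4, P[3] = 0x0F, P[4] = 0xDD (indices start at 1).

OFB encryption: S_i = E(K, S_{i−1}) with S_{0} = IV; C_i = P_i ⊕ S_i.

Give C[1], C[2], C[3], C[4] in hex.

C[1] = 0xEF, C[2] = 0x5E, C[3] = 0x65, C[4] = 0xC7

C[1]: S = E(K, 0x5A) = 0x0A; 0xE5 ⊕ 0x0A = 0xEF.
C[2]: S = E(K, 0x0A) = 0xBA; 0xE4 ⊕ 0xBA = 0x5E.
C[3]: S = E(K, 0xBA) = 0x6A; 0x0F ⊕ 0x6A = 0x65.
C[4]: S = E(K, 0x6A) = 0x1A; 0xDD ⊕ 0x1A = 0xC7.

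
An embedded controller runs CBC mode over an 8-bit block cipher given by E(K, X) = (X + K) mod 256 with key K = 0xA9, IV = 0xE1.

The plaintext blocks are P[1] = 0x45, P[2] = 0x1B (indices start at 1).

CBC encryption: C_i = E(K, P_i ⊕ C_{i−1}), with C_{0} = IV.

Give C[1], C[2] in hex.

C[1]: P[1] ⊕ 0xE1 = 0xA4; E(K, 0xA4) = 0x4D.
C[2]: P[2] ⊕ 0x4D = 0x56; E(K, 0x56) = 0xFF.

C[1] = 0x4D, C[2] = 0xFF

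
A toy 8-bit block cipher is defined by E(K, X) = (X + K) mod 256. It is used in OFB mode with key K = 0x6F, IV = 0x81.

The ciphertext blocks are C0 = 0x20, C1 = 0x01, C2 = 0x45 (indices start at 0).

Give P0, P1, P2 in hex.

OFB decryption: S_i = E(K, S_{i−1}) with S_{−1} = IV; P_i = C_i ⊕ S_i.
P0: S = E(K, 0x81) = 0xF0; 0x20 ⊕ 0xF0 = 0xD0.
P1: S = E(K, 0xF0) = 0x5F; 0x01 ⊕ 0x5F = 0x5E.
P2: S = E(K, 0x5F) = 0xCE; 0x45 ⊕ 0xCE = 0x8B.

P0 = 0xD0, P1 = 0x5E, P2 = 0x8B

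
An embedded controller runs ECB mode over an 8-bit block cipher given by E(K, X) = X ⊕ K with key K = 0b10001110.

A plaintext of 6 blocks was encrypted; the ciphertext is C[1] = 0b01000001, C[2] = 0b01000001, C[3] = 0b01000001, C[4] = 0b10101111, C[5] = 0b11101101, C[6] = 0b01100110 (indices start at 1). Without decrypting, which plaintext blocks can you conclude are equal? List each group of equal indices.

ECB encrypts each block independently with the same key, so equal ciphertext blocks imply equal plaintext blocks.
C[1] = C[2] = C[3] = 0b01000001, so P[1] = P[2] = P[3].

P[1] = P[2] = P[3]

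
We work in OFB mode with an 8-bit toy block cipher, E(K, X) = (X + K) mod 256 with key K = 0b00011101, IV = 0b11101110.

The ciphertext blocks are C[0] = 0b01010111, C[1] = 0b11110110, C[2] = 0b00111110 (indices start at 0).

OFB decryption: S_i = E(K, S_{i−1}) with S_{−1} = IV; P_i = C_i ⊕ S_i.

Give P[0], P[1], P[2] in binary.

P[0] = 0b01011100, P[1] = 0b11011110, P[2] = 0b01111011

P[0]: S = E(K, 0b11101110) = 0b00001011; 0b01010111 ⊕ 0b00001011 = 0b01011100.
P[1]: S = E(K, 0b00001011) = 0b00101000; 0b11110110 ⊕ 0b00101000 = 0b11011110.
P[2]: S = E(K, 0b00101000) = 0b01000101; 0b00111110 ⊕ 0b01000101 = 0b01111011.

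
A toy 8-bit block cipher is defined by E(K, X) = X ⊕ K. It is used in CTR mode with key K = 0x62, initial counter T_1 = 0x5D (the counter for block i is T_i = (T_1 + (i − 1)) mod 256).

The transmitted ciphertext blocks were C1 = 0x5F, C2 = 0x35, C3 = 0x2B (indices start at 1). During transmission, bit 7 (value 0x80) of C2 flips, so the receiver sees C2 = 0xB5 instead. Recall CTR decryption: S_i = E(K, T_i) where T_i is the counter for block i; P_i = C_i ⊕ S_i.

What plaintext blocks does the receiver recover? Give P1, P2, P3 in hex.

P1 = 0x60, P2 = 0x89, P3 = 0x16

Only C2 changed, to 0xB5. In CTR, a change in C_i flips the same bit in P_i only; the keystream is unaffected. Decrypting the received ciphertext:
P1: T = 0x5D, S = E(K, T) = 0x3F; 0x5F ⊕ 0x3F = 0x60.
P2: T = 0x5E, S = E(K, T) = 0x3C; 0xB5 ⊕ 0x3C = 0x89.
P3: T = 0x5F, S = E(K, T) = 0x3D; 0x2B ⊕ 0x3D = 0x16.
Blocks that differ from the original plaintext: P2.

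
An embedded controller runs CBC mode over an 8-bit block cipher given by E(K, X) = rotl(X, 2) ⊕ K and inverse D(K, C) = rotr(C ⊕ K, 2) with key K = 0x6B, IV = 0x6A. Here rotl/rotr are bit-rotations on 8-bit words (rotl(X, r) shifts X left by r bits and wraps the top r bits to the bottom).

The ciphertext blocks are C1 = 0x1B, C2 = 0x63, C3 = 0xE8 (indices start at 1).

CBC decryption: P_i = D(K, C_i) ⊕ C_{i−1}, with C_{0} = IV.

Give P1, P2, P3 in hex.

P1 = 0x76, P2 = 0x19, P3 = 0x83

P1: D(K, 0x1B) = 0x1C; 0x1C ⊕ 0x6A = 0x76.
P2: D(K, 0x63) = 0x02; 0x02 ⊕ 0x1B = 0x19.
P3: D(K, 0xE8) = 0xE0; 0xE0 ⊕ 0x63 = 0x83.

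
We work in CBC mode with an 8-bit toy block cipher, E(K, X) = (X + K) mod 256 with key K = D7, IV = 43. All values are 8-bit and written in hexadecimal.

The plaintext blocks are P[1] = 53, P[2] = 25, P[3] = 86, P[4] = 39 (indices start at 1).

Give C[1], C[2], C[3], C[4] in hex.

CBC encryption: C_i = E(K, P_i ⊕ C_{i−1}), with C_{0} = IV.
C[1]: P[1] ⊕ 43 = 10; E(K, 10) = E7.
C[2]: P[2] ⊕ E7 = C2; E(K, C2) = 99.
C[3]: P[3] ⊕ 99 = 1F; E(K, 1F) = F6.
C[4]: P[4] ⊕ F6 = CF; E(K, CF) = A6.

C[1] = E7, C[2] = 99, C[3] = F6, C[4] = A6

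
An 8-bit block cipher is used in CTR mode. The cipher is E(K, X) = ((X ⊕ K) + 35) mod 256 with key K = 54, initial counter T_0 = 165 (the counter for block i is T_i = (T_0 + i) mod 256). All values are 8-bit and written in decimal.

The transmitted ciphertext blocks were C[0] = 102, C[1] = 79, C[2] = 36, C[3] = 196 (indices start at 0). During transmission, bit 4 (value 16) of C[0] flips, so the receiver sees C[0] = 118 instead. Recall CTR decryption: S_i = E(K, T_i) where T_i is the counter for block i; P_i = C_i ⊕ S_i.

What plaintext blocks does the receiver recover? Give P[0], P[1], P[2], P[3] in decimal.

P[0] = 192, P[1] = 252, P[2] = 144, P[3] = 5

Only C[0] changed, to 118. In CTR, a change in C_i flips the same bit in P_i only; the keystream is unaffected. Decrypting the received ciphertext:
P[0]: T = 165, S = E(K, T) = 182; 118 ⊕ 182 = 192.
P[1]: T = 166, S = E(K, T) = 179; 79 ⊕ 179 = 252.
P[2]: T = 167, S = E(K, T) = 180; 36 ⊕ 180 = 144.
P[3]: T = 168, S = E(K, T) = 193; 196 ⊕ 193 = 5.
Blocks that differ from the original plaintext: P[0].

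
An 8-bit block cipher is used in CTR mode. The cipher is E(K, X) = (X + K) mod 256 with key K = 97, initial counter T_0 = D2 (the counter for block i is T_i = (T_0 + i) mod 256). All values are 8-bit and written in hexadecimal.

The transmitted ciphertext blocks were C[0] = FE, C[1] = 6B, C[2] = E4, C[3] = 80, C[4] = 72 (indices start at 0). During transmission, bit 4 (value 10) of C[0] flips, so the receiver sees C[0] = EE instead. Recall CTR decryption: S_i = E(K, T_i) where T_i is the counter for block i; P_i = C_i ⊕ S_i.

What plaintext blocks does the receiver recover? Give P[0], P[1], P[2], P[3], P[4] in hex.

P[0] = 87, P[1] = 01, P[2] = 8F, P[3] = EC, P[4] = 1F

Only C[0] changed, to EE. In CTR, a change in C_i flips the same bit in P_i only; the keystream is unaffected. Decrypting the received ciphertext:
P[0]: T = D2, S = E(K, T) = 69; EE ⊕ 69 = 87.
P[1]: T = D3, S = E(K, T) = 6A; 6B ⊕ 6A = 01.
P[2]: T = D4, S = E(K, T) = 6B; E4 ⊕ 6B = 8F.
P[3]: T = D5, S = E(K, T) = 6C; 80 ⊕ 6C = EC.
P[4]: T = D6, S = E(K, T) = 6D; 72 ⊕ 6D = 1F.
Blocks that differ from the original plaintext: P[0].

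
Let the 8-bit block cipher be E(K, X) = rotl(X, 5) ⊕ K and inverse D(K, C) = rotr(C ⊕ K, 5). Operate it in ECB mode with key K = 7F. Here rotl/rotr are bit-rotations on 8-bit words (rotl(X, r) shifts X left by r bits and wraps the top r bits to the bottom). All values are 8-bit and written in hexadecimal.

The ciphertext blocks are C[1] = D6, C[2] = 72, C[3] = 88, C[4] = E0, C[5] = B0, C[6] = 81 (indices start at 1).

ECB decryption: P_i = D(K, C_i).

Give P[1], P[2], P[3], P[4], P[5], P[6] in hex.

P[1]: D(K, D6) = 4D.
P[2]: D(K, 72) = 68.
P[3]: D(K, 88) = BF.
P[4]: D(K, E0) = FC.
P[5]: D(K, B0) = 7E.
P[6]: D(K, 81) = F7.

P[1] = 4D, P[2] = 68, P[3] = BF, P[4] = FC, P[5] = 7E, P[6] = F7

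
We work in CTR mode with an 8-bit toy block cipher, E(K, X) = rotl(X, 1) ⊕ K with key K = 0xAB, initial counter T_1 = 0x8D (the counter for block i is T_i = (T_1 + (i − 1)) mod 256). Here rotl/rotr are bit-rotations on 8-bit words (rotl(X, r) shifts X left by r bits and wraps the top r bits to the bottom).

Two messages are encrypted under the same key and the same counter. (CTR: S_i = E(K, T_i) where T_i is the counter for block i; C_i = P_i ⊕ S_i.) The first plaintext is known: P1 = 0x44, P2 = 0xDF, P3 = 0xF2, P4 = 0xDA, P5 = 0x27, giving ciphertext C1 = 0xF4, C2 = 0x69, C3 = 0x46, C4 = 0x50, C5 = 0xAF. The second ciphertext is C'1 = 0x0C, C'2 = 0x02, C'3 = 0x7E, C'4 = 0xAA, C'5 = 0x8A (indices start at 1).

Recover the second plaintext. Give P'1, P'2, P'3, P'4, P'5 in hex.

In CTR with a reused counter, both messages share the same keystream S_i, so C_i ⊕ C'_i = P_i ⊕ P'_i and thus P'_i = P_i ⊕ C_i ⊕ C'_i.
P'1: 0x44 ⊕ 0xF4 ⊕ 0x0C = 0xBC.
P'2: 0xDF ⊕ 0x69 ⊕ 0x02 = 0xB4.
P'3: 0xF2 ⊕ 0x46 ⊕ 0x7E = 0xCA.
P'4: 0xDA ⊕ 0x50 ⊕ 0xAA = 0x20.
P'5: 0x27 ⊕ 0xAF ⊕ 0x8A = 0x02.

P'1 = 0xBC, P'2 = 0xB4, P'3 = 0xCA, P'4 = 0x20, P'5 = 0x02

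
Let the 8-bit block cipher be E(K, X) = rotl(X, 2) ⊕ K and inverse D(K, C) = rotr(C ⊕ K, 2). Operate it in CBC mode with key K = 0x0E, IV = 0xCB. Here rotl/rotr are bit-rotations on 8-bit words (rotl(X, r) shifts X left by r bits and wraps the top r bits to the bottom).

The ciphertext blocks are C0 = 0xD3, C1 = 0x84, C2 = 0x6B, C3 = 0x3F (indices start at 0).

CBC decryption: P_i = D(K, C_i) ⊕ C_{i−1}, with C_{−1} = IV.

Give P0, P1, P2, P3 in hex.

P0: D(K, 0xD3) = 0x77; 0x77 ⊕ 0xCB = 0xBC.
P1: D(K, 0x84) = 0xA2; 0xA2 ⊕ 0xD3 = 0x71.
P2: D(K, 0x6B) = 0x59; 0x59 ⊕ 0x84 = 0xDD.
P3: D(K, 0x3F) = 0x4C; 0x4C ⊕ 0x6B = 0x27.

P0 = 0xBC, P1 = 0x71, P2 = 0xDD, P3 = 0x27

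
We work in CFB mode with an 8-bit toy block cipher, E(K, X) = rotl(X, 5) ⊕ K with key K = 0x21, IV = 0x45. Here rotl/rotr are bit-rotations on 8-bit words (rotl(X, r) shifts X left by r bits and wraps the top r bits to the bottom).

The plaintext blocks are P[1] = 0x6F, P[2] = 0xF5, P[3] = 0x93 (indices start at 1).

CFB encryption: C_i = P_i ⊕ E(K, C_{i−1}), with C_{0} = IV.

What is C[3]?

C[3] = 0xB3

C[1]: E(K, 0x45) = 0x89; 0x6F ⊕ 0x89 = 0xE6.
C[2]: E(K, 0xE6) = 0xFD; 0xF5 ⊕ 0xFD = 0x08.
C[3]: E(K, 0x08) = 0x20; 0x93 ⊕ 0x20 = 0xB3.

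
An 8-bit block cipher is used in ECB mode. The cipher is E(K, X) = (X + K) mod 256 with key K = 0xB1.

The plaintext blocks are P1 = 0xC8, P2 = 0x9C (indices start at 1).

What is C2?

ECB encryption: C_i = E(K, P_i).
C2: E(K, 0x9C) = 0x4D.

C2 = 0x4D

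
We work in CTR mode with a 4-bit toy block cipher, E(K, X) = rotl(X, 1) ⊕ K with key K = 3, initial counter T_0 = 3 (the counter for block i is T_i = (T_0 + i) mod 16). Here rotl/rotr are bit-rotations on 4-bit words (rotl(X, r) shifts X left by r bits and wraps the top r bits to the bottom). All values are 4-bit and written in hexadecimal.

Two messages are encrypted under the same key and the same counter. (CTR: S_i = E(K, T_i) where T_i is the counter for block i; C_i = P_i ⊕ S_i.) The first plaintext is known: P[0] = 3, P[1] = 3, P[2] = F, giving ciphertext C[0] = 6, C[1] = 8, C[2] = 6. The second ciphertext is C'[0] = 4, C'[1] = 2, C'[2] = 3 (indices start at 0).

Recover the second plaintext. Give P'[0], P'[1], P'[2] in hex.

In CTR with a reused counter, both messages share the same keystream S_i, so C_i ⊕ C'_i = P_i ⊕ P'_i and thus P'_i = P_i ⊕ C_i ⊕ C'_i.
P'[0]: 3 ⊕ 6 ⊕ 4 = 1.
P'[1]: 3 ⊕ 8 ⊕ 2 = 9.
P'[2]: F ⊕ 6 ⊕ 3 = A.

P'[0] = 1, P'[1] = 9, P'[2] = A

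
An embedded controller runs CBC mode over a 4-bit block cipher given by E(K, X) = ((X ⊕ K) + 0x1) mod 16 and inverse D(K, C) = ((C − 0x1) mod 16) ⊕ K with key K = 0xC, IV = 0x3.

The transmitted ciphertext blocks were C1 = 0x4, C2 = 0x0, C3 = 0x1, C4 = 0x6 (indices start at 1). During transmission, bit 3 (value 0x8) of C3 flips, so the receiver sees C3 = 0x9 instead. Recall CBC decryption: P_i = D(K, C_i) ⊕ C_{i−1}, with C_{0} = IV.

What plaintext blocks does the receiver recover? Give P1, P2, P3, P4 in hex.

Only C3 changed, to 0x9. In CBC, a change in C_i garbles P_i and flips the same bit in P_{i+1}. Decrypting the received ciphertext:
P1: D(K, 0x4) = 0xF; 0xF ⊕ 0x3 = 0xC.
P2: D(K, 0x0) = 0x3; 0x3 ⊕ 0x4 = 0x7.
P3: D(K, 0x9) = 0x4; 0x4 ⊕ 0x0 = 0x4.
P4: D(K, 0x6) = 0x9; 0x9 ⊕ 0x9 = 0x0.
Blocks that differ from the original plaintext: P3, P4.

P1 = 0xC, P2 = 0x7, P3 = 0x4, P4 = 0x0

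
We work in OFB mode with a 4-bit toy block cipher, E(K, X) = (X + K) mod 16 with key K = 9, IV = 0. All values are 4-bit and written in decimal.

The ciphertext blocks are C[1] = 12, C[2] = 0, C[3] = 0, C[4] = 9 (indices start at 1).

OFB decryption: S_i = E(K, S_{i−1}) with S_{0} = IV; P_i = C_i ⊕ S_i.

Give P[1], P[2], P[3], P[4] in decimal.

P[1]: S = E(K, 0) = 9; 12 ⊕ 9 = 5.
P[2]: S = E(K, 9) = 2; 0 ⊕ 2 = 2.
P[3]: S = E(K, 2) = 11; 0 ⊕ 11 = 11.
P[4]: S = E(K, 11) = 4; 9 ⊕ 4 = 13.

P[1] = 5, P[2] = 2, P[3] = 11, P[4] = 13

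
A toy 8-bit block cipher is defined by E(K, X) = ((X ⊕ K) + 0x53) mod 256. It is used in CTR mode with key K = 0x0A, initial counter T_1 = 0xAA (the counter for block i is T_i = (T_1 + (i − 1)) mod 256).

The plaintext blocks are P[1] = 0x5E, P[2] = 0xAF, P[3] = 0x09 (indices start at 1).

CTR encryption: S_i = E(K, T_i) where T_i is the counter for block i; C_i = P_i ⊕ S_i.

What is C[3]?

C[1]: T = 0xAA, S = E(K, T) = 0xF3; 0x5E ⊕ 0xF3 = 0xAD.
C[2]: T = 0xAB, S = E(K, T) = 0xF4; 0xAF ⊕ 0xF4 = 0x5B.
C[3]: T = 0xAC, S = E(K, T) = 0xF9; 0x09 ⊕ 0xF9 = 0xF0.

C[3] = 0xF0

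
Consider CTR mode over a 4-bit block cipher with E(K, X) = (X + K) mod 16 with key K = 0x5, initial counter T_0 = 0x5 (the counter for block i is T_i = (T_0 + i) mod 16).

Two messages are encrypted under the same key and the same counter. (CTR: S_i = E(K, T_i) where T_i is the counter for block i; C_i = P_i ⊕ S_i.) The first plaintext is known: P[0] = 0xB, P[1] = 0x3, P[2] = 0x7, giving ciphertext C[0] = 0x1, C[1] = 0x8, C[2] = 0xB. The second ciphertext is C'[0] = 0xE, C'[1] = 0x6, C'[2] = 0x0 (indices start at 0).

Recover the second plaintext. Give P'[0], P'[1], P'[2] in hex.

In CTR with a reused counter, both messages share the same keystream S_i, so C_i ⊕ C'_i = P_i ⊕ P'_i and thus P'_i = P_i ⊕ C_i ⊕ C'_i.
P'[0]: 0xB ⊕ 0x1 ⊕ 0xE = 0x4.
P'[1]: 0x3 ⊕ 0x8 ⊕ 0x6 = 0xD.
P'[2]: 0x7 ⊕ 0xB ⊕ 0x0 = 0xC.

P'[0] = 0x4, P'[1] = 0xD, P'[2] = 0xC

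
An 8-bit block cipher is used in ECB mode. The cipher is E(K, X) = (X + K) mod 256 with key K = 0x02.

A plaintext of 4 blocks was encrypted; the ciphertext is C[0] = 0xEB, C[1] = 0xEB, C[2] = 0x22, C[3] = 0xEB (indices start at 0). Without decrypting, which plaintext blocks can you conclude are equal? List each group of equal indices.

ECB encrypts each block independently with the same key, so equal ciphertext blocks imply equal plaintext blocks.
C[0] = C[1] = C[3] = 0xEB, so P[0] = P[1] = P[3].

P[0] = P[1] = P[3]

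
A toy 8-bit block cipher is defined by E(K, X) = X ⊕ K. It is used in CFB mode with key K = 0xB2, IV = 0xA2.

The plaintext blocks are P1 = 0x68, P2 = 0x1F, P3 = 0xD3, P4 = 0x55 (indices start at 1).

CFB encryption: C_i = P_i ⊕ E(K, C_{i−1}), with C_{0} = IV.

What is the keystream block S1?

C1: E(K, 0xA2) = 0x10; 0x68 ⊕ 0x10 = 0x78.
So S1 = 0x10.

0x10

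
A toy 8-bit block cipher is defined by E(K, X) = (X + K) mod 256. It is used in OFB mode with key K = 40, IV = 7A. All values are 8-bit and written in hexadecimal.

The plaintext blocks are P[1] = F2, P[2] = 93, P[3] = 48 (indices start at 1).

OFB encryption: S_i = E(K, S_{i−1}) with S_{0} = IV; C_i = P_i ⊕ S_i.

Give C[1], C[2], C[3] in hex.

C[1]: S = E(K, 7A) = BA; F2 ⊕ BA = 48.
C[2]: S = E(K, BA) = FA; 93 ⊕ FA = 69.
C[3]: S = E(K, FA) = 3A; 48 ⊕ 3A = 72.

C[1] = 48, C[2] = 69, C[3] = 72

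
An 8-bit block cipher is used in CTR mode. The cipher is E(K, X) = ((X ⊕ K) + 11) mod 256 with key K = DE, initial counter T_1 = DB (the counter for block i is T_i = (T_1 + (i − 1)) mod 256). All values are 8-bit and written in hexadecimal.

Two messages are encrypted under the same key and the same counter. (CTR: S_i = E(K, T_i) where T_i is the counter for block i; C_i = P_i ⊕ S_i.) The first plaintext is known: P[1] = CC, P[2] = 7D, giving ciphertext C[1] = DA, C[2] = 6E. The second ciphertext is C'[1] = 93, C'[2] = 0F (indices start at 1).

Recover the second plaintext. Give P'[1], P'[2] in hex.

P'[1] = 85, P'[2] = 1C

In CTR with a reused counter, both messages share the same keystream S_i, so C_i ⊕ C'_i = P_i ⊕ P'_i and thus P'_i = P_i ⊕ C_i ⊕ C'_i.
P'[1]: CC ⊕ DA ⊕ 93 = 85.
P'[2]: 7D ⊕ 6E ⊕ 0F = 1C.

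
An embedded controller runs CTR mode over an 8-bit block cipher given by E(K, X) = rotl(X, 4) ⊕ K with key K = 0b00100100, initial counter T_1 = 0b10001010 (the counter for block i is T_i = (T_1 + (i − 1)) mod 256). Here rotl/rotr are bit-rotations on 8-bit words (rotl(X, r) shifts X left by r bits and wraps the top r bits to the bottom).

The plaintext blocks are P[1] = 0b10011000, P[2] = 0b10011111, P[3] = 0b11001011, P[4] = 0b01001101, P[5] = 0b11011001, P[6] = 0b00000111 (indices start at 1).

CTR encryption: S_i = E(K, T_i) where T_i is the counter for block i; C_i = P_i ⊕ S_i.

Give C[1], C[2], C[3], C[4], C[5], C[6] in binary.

C[1]: T = 0b10001010, S = E(K, T) = 0b10001100; 0b10011000 ⊕ 0b10001100 = 0b00010100.
C[2]: T = 0b10001011, S = E(K, T) = 0b10011100; 0b10011111 ⊕ 0b10011100 = 0b00000011.
C[3]: T = 0b10001100, S = E(K, T) = 0b11101100; 0b11001011 ⊕ 0b11101100 = 0b00100111.
C[4]: T = 0b10001101, S = E(K, T) = 0b11111100; 0b01001101 ⊕ 0b11111100 = 0b10110001.
C[5]: T = 0b10001110, S = E(K, T) = 0b11001100; 0b11011001 ⊕ 0b11001100 = 0b00010101.
C[6]: T = 0b10001111, S = E(K, T) = 0b11011100; 0b00000111 ⊕ 0b11011100 = 0b11011011.

C[1] = 0b00010100, C[2] = 0b00000011, C[3] = 0b00100111, C[4] = 0b10110001, C[5] = 0b00010101, C[6] = 0b11011011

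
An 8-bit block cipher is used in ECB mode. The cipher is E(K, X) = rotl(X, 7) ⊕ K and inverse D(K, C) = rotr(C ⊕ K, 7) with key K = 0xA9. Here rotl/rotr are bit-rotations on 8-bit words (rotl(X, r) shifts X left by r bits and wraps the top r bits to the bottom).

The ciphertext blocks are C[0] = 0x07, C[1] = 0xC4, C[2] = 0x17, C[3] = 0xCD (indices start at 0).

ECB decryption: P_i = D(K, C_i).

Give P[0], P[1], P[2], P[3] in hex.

P[0]: D(K, 0x07) = 0x5D.
P[1]: D(K, 0xC4) = 0xDA.
P[2]: D(K, 0x17) = 0x7D.
P[3]: D(K, 0xCD) = 0xC8.

P[0] = 0x5D, P[1] = 0xDA, P[2] = 0x7D, P[3] = 0xC8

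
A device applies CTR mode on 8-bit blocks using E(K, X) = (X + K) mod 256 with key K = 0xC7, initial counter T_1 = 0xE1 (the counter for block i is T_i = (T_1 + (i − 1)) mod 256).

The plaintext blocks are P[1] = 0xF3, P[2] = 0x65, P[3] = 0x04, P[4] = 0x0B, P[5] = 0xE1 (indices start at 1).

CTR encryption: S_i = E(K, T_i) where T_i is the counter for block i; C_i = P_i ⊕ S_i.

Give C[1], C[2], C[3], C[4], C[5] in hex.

C[1]: T = 0xE1, S = E(K, T) = 0xA8; 0xF3 ⊕ 0xA8 = 0x5B.
C[2]: T = 0xE2, S = E(K, T) = 0xA9; 0x65 ⊕ 0xA9 = 0xCC.
C[3]: T = 0xE3, S = E(K, T) = 0xAA; 0x04 ⊕ 0xAA = 0xAE.
C[4]: T = 0xE4, S = E(K, T) = 0xAB; 0x0B ⊕ 0xAB = 0xA0.
C[5]: T = 0xE5, S = E(K, T) = 0xAC; 0xE1 ⊕ 0xAC = 0x4D.

C[1] = 0x5B, C[2] = 0xCC, C[3] = 0xAE, C[4] = 0xA0, C[5] = 0x4D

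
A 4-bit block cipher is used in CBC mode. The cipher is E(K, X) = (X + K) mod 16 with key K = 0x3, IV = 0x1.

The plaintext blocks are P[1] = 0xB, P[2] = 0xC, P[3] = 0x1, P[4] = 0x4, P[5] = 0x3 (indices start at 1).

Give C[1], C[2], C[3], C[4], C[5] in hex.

CBC encryption: C_i = E(K, P_i ⊕ C_{i−1}), with C_{0} = IV.
C[1]: P[1] ⊕ 0x1 = 0xA; E(K, 0xA) = 0xD.
C[2]: P[2] ⊕ 0xD = 0x1; E(K, 0x1) = 0x4.
C[3]: P[3] ⊕ 0x4 = 0x5; E(K, 0x5) = 0x8.
C[4]: P[4] ⊕ 0x8 = 0xC; E(K, 0xC) = 0xF.
C[5]: P[5] ⊕ 0xF = 0xC; E(K, 0xC) = 0xF.

C[1] = 0xD, C[2] = 0x4, C[3] = 0x8, C[4] = 0xF, C[5] = 0xF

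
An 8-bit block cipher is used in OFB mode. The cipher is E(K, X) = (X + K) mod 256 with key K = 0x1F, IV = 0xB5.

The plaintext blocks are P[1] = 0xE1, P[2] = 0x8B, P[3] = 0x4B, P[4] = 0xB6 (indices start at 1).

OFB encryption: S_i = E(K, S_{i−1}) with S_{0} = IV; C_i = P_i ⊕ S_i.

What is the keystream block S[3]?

0x12

C[1]: S = E(K, 0xB5) = 0xD4; 0xE1 ⊕ 0xD4 = 0x35.
C[2]: S = E(K, 0xD4) = 0xF3; 0x8B ⊕ 0xF3 = 0x78.
C[3]: S = E(K, 0xF3) = 0x12; 0x4B ⊕ 0x12 = 0x59.
So S[3] = 0x12.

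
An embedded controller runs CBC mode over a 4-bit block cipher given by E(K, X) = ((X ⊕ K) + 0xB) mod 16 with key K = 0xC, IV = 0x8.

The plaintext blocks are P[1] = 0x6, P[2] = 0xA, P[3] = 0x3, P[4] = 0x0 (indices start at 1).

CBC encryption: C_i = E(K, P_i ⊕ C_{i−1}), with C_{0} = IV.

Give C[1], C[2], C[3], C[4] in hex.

C[1]: P[1] ⊕ 0x8 = 0xE; E(K, 0xE) = 0xD.
C[2]: P[2] ⊕ 0xD = 0x7; E(K, 0x7) = 0x6.
C[3]: P[3] ⊕ 0x6 = 0x5; E(K, 0x5) = 0x4.
C[4]: P[4] ⊕ 0x4 = 0x4; E(K, 0x4) = 0x3.

C[1] = 0xD, C[2] = 0x6, C[3] = 0x4, C[4] = 0x3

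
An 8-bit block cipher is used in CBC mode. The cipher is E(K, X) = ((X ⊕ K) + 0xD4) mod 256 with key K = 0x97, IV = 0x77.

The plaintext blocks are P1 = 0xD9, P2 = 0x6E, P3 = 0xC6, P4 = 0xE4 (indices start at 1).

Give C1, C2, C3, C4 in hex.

C1 = 0x0D, C2 = 0xC8, C3 = 0x6D, C4 = 0xF2

CBC encryption: C_i = E(K, P_i ⊕ C_{i−1}), with C_{0} = IV.
C1: P1 ⊕ 0x77 = 0xAE; E(K, 0xAE) = 0x0D.
C2: P2 ⊕ 0x0D = 0x63; E(K, 0x63) = 0xC8.
C3: P3 ⊕ 0xC8 = 0x0E; E(K, 0x0E) = 0x6D.
C4: P4 ⊕ 0x6D = 0x89; E(K, 0x89) = 0xF2.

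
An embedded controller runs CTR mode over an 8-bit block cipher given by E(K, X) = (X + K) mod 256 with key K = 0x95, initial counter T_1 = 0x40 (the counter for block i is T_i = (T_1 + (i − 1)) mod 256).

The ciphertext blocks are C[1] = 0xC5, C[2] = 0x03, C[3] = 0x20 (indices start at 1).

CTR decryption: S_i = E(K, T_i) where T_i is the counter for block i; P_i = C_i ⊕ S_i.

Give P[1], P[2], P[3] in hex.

P[1]: T = 0x40, S = E(K, T) = 0xD5; 0xC5 ⊕ 0xD5 = 0x10.
P[2]: T = 0x41, S = E(K, T) = 0xD6; 0x03 ⊕ 0xD6 = 0xD5.
P[3]: T = 0x42, S = E(K, T) = 0xD7; 0x20 ⊕ 0xD7 = 0xF7.

P[1] = 0x10, P[2] = 0xD5, P[3] = 0xF7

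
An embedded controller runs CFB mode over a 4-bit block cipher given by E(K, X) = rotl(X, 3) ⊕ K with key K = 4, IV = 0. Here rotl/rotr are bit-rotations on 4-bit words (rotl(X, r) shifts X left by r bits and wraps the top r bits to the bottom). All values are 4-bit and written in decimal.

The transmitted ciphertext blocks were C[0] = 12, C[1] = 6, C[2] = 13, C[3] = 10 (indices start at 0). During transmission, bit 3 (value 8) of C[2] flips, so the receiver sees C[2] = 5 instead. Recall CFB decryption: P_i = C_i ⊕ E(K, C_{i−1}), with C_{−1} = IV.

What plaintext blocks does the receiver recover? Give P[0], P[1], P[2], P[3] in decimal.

Only C[2] changed, to 5. In CFB, a change in C_i flips the same bit in P_i and garbles P_{i+1}. Decrypting the received ciphertext:
P[0]: E(K, 0) = 4; 12 ⊕ 4 = 8.
P[1]: E(K, 12) = 2; 6 ⊕ 2 = 4.
P[2]: E(K, 6) = 7; 5 ⊕ 7 = 2.
P[3]: E(K, 5) = 14; 10 ⊕ 14 = 4.
Blocks that differ from the original plaintext: P[2], P[3].

P[0] = 8, P[1] = 4, P[2] = 2, P[3] = 4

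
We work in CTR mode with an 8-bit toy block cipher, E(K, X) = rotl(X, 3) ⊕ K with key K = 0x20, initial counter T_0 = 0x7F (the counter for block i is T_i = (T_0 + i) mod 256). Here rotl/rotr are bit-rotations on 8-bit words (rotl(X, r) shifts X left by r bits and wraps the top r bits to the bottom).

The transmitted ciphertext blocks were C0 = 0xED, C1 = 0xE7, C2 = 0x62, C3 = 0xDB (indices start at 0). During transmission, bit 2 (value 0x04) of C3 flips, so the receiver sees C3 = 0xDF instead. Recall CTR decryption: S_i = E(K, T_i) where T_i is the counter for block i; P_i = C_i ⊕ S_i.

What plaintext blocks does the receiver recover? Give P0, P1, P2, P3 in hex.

P0 = 0x36, P1 = 0xC3, P2 = 0x4E, P3 = 0xEB

Only C3 changed, to 0xDF. In CTR, a change in C_i flips the same bit in P_i only; the keystream is unaffected. Decrypting the received ciphertext:
P0: T = 0x7F, S = E(K, T) = 0xDB; 0xED ⊕ 0xDB = 0x36.
P1: T = 0x80, S = E(K, T) = 0x24; 0xE7 ⊕ 0x24 = 0xC3.
P2: T = 0x81, S = E(K, T) = 0x2C; 0x62 ⊕ 0x2C = 0x4E.
P3: T = 0x82, S = E(K, T) = 0x34; 0xDF ⊕ 0x34 = 0xEB.
Blocks that differ from the original plaintext: P3.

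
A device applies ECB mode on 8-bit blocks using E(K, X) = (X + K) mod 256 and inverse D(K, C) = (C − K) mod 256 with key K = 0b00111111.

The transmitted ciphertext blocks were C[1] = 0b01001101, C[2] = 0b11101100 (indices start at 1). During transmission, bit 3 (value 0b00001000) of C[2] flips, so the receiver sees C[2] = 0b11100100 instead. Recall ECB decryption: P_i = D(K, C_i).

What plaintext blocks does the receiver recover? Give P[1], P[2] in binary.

P[1] = 0b00001110, P[2] = 0b10100101

Only C[2] changed, to 0b11100100. In ECB, a change in C_i affects only P_i. Decrypting the received ciphertext:
P[1]: D(K, 0b01001101) = 0b00001110.
P[2]: D(K, 0b11100100) = 0b10100101.
Blocks that differ from the original plaintext: P[2].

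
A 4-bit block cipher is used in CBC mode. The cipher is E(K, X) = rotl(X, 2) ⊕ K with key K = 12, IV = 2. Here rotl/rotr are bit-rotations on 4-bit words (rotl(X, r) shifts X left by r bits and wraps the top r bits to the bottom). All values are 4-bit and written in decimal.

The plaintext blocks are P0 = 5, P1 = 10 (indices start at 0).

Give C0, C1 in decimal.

CBC encryption: C_i = E(K, P_i ⊕ C_{i−1}), with C_{−1} = IV.
C0: P0 ⊕ 2 = 7; E(K, 7) = 1.
C1: P1 ⊕ 1 = 11; E(K, 11) = 2.

C0 = 1, C1 = 2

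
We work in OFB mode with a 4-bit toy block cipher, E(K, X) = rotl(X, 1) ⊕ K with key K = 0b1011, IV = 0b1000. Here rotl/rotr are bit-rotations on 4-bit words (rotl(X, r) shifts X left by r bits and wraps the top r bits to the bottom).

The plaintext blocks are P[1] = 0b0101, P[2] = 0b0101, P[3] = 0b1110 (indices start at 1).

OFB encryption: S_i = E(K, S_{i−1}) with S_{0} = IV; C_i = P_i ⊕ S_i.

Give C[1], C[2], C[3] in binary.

C[1]: S = E(K, 0b1000) = 0b1010; 0b0101 ⊕ 0b1010 = 0b1111.
C[2]: S = E(K, 0b1010) = 0b1110; 0b0101 ⊕ 0b1110 = 0b1011.
C[3]: S = E(K, 0b1110) = 0b0110; 0b1110 ⊕ 0b0110 = 0b1000.

C[1] = 0b1111, C[2] = 0b1011, C[3] = 0b1000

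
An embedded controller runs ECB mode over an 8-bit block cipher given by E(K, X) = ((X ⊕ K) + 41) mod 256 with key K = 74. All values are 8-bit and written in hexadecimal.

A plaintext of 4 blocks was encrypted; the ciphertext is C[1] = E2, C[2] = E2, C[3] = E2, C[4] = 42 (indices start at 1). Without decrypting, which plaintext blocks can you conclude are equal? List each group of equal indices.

ECB encrypts each block independently with the same key, so equal ciphertext blocks imply equal plaintext blocks.
C[1] = C[2] = C[3] = E2, so P[1] = P[2] = P[3].

P[1] = P[2] = P[3]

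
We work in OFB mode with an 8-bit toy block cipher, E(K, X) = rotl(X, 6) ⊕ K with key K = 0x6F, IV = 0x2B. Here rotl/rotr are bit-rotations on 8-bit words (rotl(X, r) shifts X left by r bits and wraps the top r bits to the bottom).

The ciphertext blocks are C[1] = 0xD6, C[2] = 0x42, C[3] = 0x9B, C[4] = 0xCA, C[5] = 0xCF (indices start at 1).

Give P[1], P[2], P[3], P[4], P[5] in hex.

OFB decryption: S_i = E(K, S_{i−1}) with S_{0} = IV; P_i = C_i ⊕ S_i.
P[1]: S = E(K, 0x2B) = 0xA5; 0xD6 ⊕ 0xA5 = 0x73.
P[2]: S = E(K, 0xA5) = 0x06; 0x42 ⊕ 0x06 = 0x44.
P[3]: S = E(K, 0x06) = 0xEE; 0x9B ⊕ 0xEE = 0x75.
P[4]: S = E(K, 0xEE) = 0xD4; 0xCA ⊕ 0xD4 = 0x1E.
P[5]: S = E(K, 0xD4) = 0x5A; 0xCF ⊕ 0x5A = 0x95.

P[1] = 0x73, P[2] = 0x44, P[3] = 0x75, P[4] = 0x1E, P[5] = 0x95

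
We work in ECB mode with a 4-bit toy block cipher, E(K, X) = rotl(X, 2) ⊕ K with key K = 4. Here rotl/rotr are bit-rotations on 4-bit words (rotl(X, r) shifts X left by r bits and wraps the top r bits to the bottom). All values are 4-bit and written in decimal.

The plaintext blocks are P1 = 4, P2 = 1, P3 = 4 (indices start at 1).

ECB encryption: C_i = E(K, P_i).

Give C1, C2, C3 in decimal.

C1: E(K, 4) = 5.
C2: E(K, 1) = 0.
C3: E(K, 4) = 5.

C1 = 5, C2 = 0, C3 = 5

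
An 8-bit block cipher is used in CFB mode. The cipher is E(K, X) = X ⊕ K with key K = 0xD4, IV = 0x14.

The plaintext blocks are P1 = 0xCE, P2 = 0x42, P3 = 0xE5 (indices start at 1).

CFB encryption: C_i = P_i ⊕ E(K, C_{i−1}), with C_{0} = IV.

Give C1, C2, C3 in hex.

C1 = 0x0E, C2 = 0x98, C3 = 0xA9

C1: E(K, 0x14) = 0xC0; 0xCE ⊕ 0xC0 = 0x0E.
C2: E(K, 0x0E) = 0xDA; 0x42 ⊕ 0xDA = 0x98.
C3: E(K, 0x98) = 0x4C; 0xE5 ⊕ 0x4C = 0xA9.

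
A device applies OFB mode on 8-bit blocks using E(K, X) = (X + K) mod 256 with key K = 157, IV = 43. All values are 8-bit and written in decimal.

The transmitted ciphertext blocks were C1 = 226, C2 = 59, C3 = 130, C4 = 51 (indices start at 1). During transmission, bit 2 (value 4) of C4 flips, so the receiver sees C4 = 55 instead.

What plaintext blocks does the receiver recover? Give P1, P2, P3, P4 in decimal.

OFB decryption: S_i = E(K, S_{i−1}) with S_{0} = IV; P_i = C_i ⊕ S_i.
Only C4 changed, to 55. In OFB, a change in C_i flips the same bit in P_i only; the keystream is unaffected. Decrypting the received ciphertext:
P1: S = E(K, 43) = 200; 226 ⊕ 200 = 42.
P2: S = E(K, 200) = 101; 59 ⊕ 101 = 94.
P3: S = E(K, 101) = 2; 130 ⊕ 2 = 128.
P4: S = E(K, 2) = 159; 55 ⊕ 159 = 168.
Blocks that differ from the original plaintext: P4.

P1 = 42, P2 = 94, P3 = 128, P4 = 168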